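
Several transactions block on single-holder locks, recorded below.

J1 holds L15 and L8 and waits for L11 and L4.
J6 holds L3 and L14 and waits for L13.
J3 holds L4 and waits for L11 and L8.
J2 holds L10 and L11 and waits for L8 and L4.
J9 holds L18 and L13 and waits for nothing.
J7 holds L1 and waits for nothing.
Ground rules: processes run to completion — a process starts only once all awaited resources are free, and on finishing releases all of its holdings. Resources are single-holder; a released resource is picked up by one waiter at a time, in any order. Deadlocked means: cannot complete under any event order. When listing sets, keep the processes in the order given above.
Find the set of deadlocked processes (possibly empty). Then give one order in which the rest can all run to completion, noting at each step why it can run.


The deadlocked set is J1, J3 and J2.
Key observation: nobody on the ring J1 -> J3 -> J1 can start until another member finishes, which never happens; J2 is caught in further circular waits.
One completion order for the rest: J9, J7, J6.
Check, step by step:
  J9 waits on nothing -> runs at once and releases L18 and L13
  J7 waits on nothing -> runs at once and releases L1
  J6: everything it awaited (L13) is free; runs, freeing L3 and L14


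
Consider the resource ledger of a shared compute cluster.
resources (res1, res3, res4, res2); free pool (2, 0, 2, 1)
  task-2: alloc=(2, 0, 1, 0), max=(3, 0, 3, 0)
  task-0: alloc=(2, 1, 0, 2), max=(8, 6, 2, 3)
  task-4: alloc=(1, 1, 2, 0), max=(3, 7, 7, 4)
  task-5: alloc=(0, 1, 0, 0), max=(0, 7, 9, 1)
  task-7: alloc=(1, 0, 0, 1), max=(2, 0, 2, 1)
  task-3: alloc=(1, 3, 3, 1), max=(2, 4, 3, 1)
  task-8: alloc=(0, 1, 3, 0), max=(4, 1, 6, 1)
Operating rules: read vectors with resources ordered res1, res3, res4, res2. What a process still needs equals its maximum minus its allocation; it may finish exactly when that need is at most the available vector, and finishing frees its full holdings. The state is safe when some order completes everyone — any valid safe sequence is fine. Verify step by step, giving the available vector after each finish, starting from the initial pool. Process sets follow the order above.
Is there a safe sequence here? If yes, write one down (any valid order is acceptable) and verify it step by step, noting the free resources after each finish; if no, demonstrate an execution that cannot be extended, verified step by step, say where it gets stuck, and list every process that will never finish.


UNSAFE.
Key observation: even finishing task-2, task-7, task-8, task-3 leaves just (6, 4, 9, 3) free — too little res3 for any of the remaining processes.
A maximal execution: task-2, task-7, task-8, task-3 — then nothing else fits. Step-by-step check:
  pool = (2, 0, 2, 1)
  task-2 needs (1, 0, 2, 0) <= (2, 0, 2, 1) -> finishes; pool += (2, 0, 1, 0) = (4, 0, 3, 1)
  task-7 needs (1, 0, 2, 0) <= (4, 0, 3, 1) -> finishes; pool += (1, 0, 0, 1) = (5, 0, 3, 2)
  task-8 needs (4, 0, 3, 1) <= (5, 0, 3, 2) -> finishes; pool += (0, 1, 3, 0) = (5, 1, 6, 2)
  task-3 needs (1, 1, 0, 0) <= (5, 1, 6, 2) -> finishes; pool += (1, 3, 3, 1) = (6, 4, 9, 3)
  task-0 still needs (6, 5, 2, 1) but only (6, 4, 9, 3) is free — short on res3
  task-4 still needs (2, 6, 5, 4) but only (6, 4, 9, 3) is free — short on res3 and res2
  task-5 still needs (0, 6, 9, 1) but only (6, 4, 9, 3) is free — short on res3
Permanently blocked: task-0, task-4 and task-5.


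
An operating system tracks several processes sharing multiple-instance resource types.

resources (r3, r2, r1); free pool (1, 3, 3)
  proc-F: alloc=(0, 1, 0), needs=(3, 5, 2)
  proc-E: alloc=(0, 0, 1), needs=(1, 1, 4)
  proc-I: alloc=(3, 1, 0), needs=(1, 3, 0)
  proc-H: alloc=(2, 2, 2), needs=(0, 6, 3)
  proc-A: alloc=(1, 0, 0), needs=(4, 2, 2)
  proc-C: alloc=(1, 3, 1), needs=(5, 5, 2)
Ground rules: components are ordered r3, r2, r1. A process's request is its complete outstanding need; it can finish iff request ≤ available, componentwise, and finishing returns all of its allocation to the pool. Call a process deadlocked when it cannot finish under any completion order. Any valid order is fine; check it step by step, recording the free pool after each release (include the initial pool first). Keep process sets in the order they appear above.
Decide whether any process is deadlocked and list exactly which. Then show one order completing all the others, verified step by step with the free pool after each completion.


Deadlocked: proc-F, proc-E, proc-H and proc-C.
Key observation: after proc-I, proc-A the pool peaks at (5, 4, 3), and each blocked process is short somewhere: proc-F on r2; proc-E on r1; proc-H on r2; proc-C on r2.
One completion order for the rest: proc-I, proc-A. Walking it through:
  pool = (1, 3, 3)
  proc-I: need (1, 3, 0) fits (1, 3, 3); releases (3, 1, 0), pool now (4, 4, 3)
  proc-A: need (4, 2, 2) fits (4, 4, 3); releases (1, 0, 0), pool now (5, 4, 3)
None of the blocked processes ever fits:
  proc-F cannot run: need (3, 5, 2) vs free (5, 4, 3) (insufficient r2)
  proc-E cannot run: need (1, 1, 4) vs free (5, 4, 3) (insufficient r1)
  proc-H cannot run: need (0, 6, 3) vs free (5, 4, 3) (insufficient r2)
  proc-C cannot run: need (5, 5, 2) vs free (5, 4, 3) (insufficient r2)


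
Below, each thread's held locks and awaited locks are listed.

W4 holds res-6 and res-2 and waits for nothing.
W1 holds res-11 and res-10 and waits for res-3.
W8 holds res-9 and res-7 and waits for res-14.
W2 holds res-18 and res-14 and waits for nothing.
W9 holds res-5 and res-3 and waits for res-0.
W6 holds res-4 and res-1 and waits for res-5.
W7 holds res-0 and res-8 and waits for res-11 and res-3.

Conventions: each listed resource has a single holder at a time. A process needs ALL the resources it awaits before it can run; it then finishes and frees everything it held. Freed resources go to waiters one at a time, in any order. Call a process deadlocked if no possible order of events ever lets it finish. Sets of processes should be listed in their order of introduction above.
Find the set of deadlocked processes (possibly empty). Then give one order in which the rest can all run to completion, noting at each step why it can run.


Deadlocked: W1, W9, W6 and W7.
Key observation: the waits loop around W1 -> W9 -> W7 -> W1 with no way out; W6 waits into the deadlock from upstream.
A valid finishing order for the others: W2, W8, W4.
Check, step by step:
  W2: no waits; runs immediately, freeing res-18 and res-14
  W8 waits on res-14 — all released -> runs and releases res-9 and res-7
  W4: no waits; runs immediately, freeing res-6 and res-2


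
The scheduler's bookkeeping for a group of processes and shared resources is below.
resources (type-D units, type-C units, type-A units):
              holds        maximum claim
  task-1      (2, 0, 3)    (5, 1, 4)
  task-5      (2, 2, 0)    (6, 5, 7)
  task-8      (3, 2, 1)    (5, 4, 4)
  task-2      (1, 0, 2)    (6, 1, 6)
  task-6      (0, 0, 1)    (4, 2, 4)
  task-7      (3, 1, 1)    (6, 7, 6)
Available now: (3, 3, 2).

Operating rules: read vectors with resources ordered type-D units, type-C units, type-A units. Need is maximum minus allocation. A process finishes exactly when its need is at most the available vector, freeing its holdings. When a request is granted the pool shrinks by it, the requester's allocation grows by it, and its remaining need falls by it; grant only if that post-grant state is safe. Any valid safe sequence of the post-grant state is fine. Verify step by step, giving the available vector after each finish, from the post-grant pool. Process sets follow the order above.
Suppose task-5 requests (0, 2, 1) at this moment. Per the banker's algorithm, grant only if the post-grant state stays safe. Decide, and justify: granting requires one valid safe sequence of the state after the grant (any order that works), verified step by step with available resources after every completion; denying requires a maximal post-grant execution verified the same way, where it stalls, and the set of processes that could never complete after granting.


GRANT — the state after the grant stays safe, e.g. via task-1, task-2, task-5, task-8, task-7, task-6.
Key observation: post-grant, (3, 1, 1) remains, and an order beginning with task-1 completes everyone.
Step-by-step check of the post-grant state:
  pool = (3, 1, 1)
  run task-1 (needs (3, 1, 1), free (3, 1, 1)); after release of (2, 0, 3) the pool is (5, 1, 4)
  run task-2 (needs (5, 1, 4), free (5, 1, 4)); after release of (1, 0, 2) the pool is (6, 1, 6)
  run task-5 (needs (4, 1, 6), free (6, 1, 6)); after release of (2, 4, 1) the pool is (8, 5, 7)
  run task-8 (needs (2, 2, 3), free (8, 5, 7)); after release of (3, 2, 1) the pool is (11, 7, 8)
  run task-7 (needs (3, 6, 5), free (11, 7, 8)); after release of (3, 1, 1) the pool is (14, 8, 9)
  run task-6 (needs (4, 2, 3), free (14, 8, 9)); after release of (0, 0, 1) the pool is (14, 8, 10)


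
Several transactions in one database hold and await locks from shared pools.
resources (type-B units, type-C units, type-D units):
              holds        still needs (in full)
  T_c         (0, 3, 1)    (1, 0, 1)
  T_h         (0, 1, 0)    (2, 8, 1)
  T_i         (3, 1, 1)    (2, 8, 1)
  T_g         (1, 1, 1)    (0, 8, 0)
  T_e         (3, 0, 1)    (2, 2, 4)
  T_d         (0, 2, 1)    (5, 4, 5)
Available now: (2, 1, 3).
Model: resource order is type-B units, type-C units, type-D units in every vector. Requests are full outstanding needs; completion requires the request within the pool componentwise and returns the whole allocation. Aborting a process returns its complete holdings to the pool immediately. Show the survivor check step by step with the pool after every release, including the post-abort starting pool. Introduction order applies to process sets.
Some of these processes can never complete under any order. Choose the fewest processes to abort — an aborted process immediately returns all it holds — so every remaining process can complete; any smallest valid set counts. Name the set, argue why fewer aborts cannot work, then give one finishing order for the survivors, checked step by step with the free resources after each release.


Minimum abort set: T_h and T_i.
Key observation: the deadlocked T_g becomes finishable only because T_h and T_i released (3, 2, 1); it completes at step 3 below.
No one abort is enough; case by case: T_c alone leaves T_h blocked (short on type-C units); T_h alone leaves T_i blocked (short on type-C units); T_i alone leaves T_h blocked (short on type-C units); T_g alone leaves T_h blocked (short on type-C units); T_e alone leaves T_h blocked (short on type-C units); T_d alone leaves T_h blocked (short on type-C units).
Survivors finish in the order: T_c, T_d, T_g, T_e. Step-by-step check (pool after the aborts first):
  pool = (5, 3, 4)
  T_c needs (1, 0, 1) <= (5, 3, 4) -> finishes; pool += (0, 3, 1) = (5, 6, 5)
  T_d needs (5, 4, 5) <= (5, 6, 5) -> finishes; pool += (0, 2, 1) = (5, 8, 6)
  T_g needs (0, 8, 0) <= (5, 8, 6) -> finishes; pool += (1, 1, 1) = (6, 9, 7)
  T_e needs (2, 2, 4) <= (6, 9, 7) -> finishes; pool += (3, 0, 1) = (9, 9, 8)


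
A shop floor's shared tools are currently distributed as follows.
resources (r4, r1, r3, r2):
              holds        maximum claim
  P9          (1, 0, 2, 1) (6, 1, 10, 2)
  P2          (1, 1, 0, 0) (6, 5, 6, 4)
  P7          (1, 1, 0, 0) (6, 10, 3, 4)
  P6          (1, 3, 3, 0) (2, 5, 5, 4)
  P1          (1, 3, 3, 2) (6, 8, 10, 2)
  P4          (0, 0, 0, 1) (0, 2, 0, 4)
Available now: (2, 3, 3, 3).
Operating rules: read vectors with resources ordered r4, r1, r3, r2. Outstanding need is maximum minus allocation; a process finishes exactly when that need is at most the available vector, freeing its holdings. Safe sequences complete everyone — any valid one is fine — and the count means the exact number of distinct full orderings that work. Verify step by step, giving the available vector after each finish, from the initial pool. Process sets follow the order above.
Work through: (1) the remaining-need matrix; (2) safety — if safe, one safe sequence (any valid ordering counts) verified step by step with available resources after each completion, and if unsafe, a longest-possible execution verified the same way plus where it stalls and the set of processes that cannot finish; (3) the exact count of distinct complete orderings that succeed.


(1) Need matrix, components ordered r4, r1, r3, r2:
  P9: (5, 1, 8, 1)
  P2: (5, 4, 6, 4)
  P7: (5, 9, 3, 4)
  P6: (1, 2, 2, 4)
  P1: (5, 5, 7, 0)
  P4: (0, 2, 0, 3)
(2) The state is UNSAFE.
Key observation: P4, P6 can finish, but then (3, 6, 6, 4) is all there is, and the blocked group's r4 demands exceed it.
A maximal execution: P4, P6 — then nothing else fits. Step-by-step check:
  pool = (2, 3, 3, 3)
  P4 needs (0, 2, 0, 3) <= (2, 3, 3, 3) -> finishes; pool += (0, 0, 0, 1) = (2, 3, 3, 4)
  P6 needs (1, 2, 2, 4) <= (2, 3, 3, 4) -> finishes; pool += (1, 3, 3, 0) = (3, 6, 6, 4)
  P9 still needs (5, 1, 8, 1) but only (3, 6, 6, 4) is free — short on r4 and r3
  P2 still needs (5, 4, 6, 4) but only (3, 6, 6, 4) is free — short on r4
  P7 still needs (5, 9, 3, 4) but only (3, 6, 6, 4) is free — short on r4 and r1
  P1 still needs (5, 5, 7, 0) but only (3, 6, 6, 4) is free — short on r4 and r3
Permanently blocked: P9, P2, P7 and P1.
(3) Precisely 0 of the possible complete orderings are safe sequences.


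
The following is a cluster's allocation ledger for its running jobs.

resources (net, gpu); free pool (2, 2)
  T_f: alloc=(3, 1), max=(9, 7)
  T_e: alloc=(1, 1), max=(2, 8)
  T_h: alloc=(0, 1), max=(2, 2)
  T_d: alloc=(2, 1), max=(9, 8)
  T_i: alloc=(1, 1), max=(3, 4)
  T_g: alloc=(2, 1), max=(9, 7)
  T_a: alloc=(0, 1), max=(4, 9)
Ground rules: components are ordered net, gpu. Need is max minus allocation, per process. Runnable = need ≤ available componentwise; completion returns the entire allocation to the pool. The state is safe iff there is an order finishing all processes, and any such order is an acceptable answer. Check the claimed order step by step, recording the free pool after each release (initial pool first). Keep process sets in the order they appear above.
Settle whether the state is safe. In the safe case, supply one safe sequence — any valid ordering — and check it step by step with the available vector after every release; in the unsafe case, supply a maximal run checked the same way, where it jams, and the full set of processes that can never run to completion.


UNSAFE.
Key observation: T_h, T_i can finish, but then (3, 4) is all there is, and the blocked group's gpu demands exceed it.
Going as far as possible: T_h, T_i; after that, nothing fits. Verifying each step:
  pool = (2, 2)
  run T_h (needs (2, 1), free (2, 2)); after release of (0, 1) the pool is (2, 3)
  run T_i (needs (2, 3), free (2, 3)); after release of (1, 1) the pool is (3, 4)
  T_f cannot run: need (6, 6) vs free (3, 4) (insufficient net and gpu)
  T_e cannot run: need (1, 7) vs free (3, 4) (insufficient gpu)
  T_d cannot run: need (7, 7) vs free (3, 4) (insufficient net and gpu)
  T_g cannot run: need (7, 6) vs free (3, 4) (insufficient net and gpu)
  T_a cannot run: need (4, 8) vs free (3, 4) (insufficient net and gpu)
Permanently blocked: T_f, T_e, T_d, T_g and T_a.


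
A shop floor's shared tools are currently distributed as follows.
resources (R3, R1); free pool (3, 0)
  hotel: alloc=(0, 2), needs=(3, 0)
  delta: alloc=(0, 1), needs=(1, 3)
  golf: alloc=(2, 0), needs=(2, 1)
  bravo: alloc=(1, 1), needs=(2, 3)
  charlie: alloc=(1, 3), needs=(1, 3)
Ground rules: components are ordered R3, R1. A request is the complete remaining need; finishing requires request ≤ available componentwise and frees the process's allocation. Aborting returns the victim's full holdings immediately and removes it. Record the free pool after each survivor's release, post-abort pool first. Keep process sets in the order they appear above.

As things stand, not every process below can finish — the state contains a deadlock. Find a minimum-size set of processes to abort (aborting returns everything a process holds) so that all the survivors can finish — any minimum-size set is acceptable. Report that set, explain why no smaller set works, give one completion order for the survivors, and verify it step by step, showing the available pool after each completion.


Abort delta.
Key observation: no ordering could ever have run bravo before the abort of delta; with (0, 1) back in the pool it fits at step 3.
Why nothing smaller works: aborting no one leaves the state deadlocked as given.
The survivors complete as golf, hotel, bravo, charlie. Walking it through (starting from the post-abort pool):
  pool = (3, 1)
  run golf (needs (2, 1), free (3, 1)); after release of (2, 0) the pool is (5, 1)
  run hotel (needs (3, 0), free (5, 1)); after release of (0, 2) the pool is (5, 3)
  run bravo (needs (2, 3), free (5, 3)); after release of (1, 1) the pool is (6, 4)
  run charlie (needs (1, 3), free (6, 4)); after release of (1, 3) the pool is (7, 7)


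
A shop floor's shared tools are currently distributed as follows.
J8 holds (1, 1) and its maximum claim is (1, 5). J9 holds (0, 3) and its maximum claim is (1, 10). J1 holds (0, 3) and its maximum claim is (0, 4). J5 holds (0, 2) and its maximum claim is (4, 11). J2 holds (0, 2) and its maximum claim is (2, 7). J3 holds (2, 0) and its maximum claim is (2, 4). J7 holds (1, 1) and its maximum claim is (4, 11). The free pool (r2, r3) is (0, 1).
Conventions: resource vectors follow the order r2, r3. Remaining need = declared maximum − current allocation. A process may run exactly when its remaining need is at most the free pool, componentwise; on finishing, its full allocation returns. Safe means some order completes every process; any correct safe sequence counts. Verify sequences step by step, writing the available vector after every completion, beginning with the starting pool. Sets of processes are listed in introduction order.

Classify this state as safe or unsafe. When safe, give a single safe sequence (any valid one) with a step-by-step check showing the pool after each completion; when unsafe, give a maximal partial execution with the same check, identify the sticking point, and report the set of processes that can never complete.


SAFE — a valid safe sequence is J1, J8, J3, J2, J9, J7, J5.
Key observation: at J1 the run first touches a limit — (0, 1) against (0, 1), exact on a resource it actually requests.
Walking it through:
  pool = (0, 1)
  J1: need (0, 1) fits (0, 1); releases (0, 3), pool now (0, 4)
  J8: need (0, 4) fits (0, 4); releases (1, 1), pool now (1, 5)
  J3: need (0, 4) fits (1, 5); releases (2, 0), pool now (3, 5)
  J2: need (2, 5) fits (3, 5); releases (0, 2), pool now (3, 7)
  J9: need (1, 7) fits (3, 7); releases (0, 3), pool now (3, 10)
  J7: need (3, 10) fits (3, 10); releases (1, 1), pool now (4, 11)
  J5: need (4, 9) fits (4, 11); releases (0, 2), pool now (4, 13)


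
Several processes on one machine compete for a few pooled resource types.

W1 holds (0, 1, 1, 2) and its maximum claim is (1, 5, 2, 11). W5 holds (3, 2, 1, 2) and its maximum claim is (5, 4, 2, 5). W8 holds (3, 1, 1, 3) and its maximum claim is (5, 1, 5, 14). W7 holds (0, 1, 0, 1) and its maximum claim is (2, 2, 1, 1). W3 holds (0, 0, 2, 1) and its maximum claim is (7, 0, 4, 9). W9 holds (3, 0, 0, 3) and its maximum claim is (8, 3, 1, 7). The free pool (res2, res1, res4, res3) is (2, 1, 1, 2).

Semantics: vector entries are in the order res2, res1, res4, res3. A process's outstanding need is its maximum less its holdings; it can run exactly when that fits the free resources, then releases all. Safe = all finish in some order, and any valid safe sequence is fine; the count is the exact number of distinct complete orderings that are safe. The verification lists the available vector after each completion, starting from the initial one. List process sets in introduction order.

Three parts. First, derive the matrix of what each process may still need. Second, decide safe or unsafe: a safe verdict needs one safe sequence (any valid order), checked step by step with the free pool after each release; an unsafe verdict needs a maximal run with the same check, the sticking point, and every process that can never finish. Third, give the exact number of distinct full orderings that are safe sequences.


(1) Need matrix, components ordered res2, res1, res4, res3:
  W1: (1, 4, 1, 9)
  W5: (2, 2, 1, 3)
  W8: (2, 0, 4, 11)
  W7: (2, 1, 1, 0)
  W3: (7, 0, 2, 8)
  W9: (5, 3, 1, 4)
(2) SAFE — a valid safe sequence is W7, W5, W9, W3, W1, W8.
Key observation: W7 marks the first exact bind of the order: its need (2, 1, 1, 0) fits the free (2, 1, 1, 2) with zero slack on a requested resource.
Check, step by step:
  pool = (2, 1, 1, 2)
  W7 needs (2, 1, 1, 0) <= (2, 1, 1, 2) -> finishes; pool += (0, 1, 0, 1) = (2, 2, 1, 3)
  W5 needs (2, 2, 1, 3) <= (2, 2, 1, 3) -> finishes; pool += (3, 2, 1, 2) = (5, 4, 2, 5)
  W9 needs (5, 3, 1, 4) <= (5, 4, 2, 5) -> finishes; pool += (3, 0, 0, 3) = (8, 4, 2, 8)
  W3 needs (7, 0, 2, 8) <= (8, 4, 2, 8) -> finishes; pool += (0, 0, 2, 1) = (8, 4, 4, 9)
  W1 needs (1, 4, 1, 9) <= (8, 4, 4, 9) -> finishes; pool += (0, 1, 1, 2) = (8, 5, 5, 11)
  W8 needs (2, 0, 4, 11) <= (8, 5, 5, 11) -> finishes; pool += (3, 1, 1, 3) = (11, 6, 6, 14)
(3) Exactly 1 of the possible complete orderings is a safe sequence.


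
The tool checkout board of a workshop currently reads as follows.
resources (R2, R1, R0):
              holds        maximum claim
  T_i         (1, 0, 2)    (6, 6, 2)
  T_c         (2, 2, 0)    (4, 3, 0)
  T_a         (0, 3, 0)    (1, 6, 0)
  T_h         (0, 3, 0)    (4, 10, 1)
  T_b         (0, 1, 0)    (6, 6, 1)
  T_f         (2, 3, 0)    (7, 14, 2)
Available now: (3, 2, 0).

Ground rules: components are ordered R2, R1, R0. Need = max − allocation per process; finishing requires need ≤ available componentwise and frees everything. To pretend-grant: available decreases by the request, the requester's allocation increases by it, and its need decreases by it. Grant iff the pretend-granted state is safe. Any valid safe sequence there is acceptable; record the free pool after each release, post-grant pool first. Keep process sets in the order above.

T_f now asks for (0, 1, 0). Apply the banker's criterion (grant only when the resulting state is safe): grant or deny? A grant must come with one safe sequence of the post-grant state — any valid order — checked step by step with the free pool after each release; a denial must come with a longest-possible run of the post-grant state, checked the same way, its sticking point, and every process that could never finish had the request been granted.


GRANT. The post-grant state is safe; one safe sequence: T_c, T_a, T_i, T_b, T_h, T_f.
Key observation: granting shrinks the pool to (3, 1, 0), yet T_c still fits and the chain goes through.
Step-by-step check of the post-grant state:
  pool = (3, 1, 0)
  T_c: need (2, 1, 0) fits (3, 1, 0); releases (2, 2, 0), pool now (5, 3, 0)
  T_a: need (1, 3, 0) fits (5, 3, 0); releases (0, 3, 0), pool now (5, 6, 0)
  T_i: need (5, 6, 0) fits (5, 6, 0); releases (1, 0, 2), pool now (6, 6, 2)
  T_b: need (6, 5, 1) fits (6, 6, 2); releases (0, 1, 0), pool now (6, 7, 2)
  T_h: need (4, 7, 1) fits (6, 7, 2); releases (0, 3, 0), pool now (6, 10, 2)
  T_f: need (5, 10, 2) fits (6, 10, 2); releases (2, 4, 0), pool now (8, 14, 2)


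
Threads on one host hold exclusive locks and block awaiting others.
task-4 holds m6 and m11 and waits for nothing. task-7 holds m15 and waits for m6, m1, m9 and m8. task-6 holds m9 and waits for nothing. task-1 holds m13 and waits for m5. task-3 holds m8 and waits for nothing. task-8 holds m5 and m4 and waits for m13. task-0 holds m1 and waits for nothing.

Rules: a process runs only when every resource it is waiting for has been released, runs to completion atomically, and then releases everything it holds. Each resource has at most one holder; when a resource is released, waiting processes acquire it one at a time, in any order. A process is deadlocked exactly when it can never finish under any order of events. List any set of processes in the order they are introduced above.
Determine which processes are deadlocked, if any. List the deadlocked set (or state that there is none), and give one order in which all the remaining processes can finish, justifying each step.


The deadlocked set is task-1 and task-8.
Key observation: the waits loop around task-1 -> task-8 -> task-1 with no way out; no other process is dragged down with it.
The rest can finish in the order task-4, task-0, task-3, task-6, task-7.
Verifying each step:
  task-4 waits on nothing -> runs at once and releases m6 and m11
  task-0 waits on nothing -> runs at once and releases m1
  task-3 waits on nothing -> runs at once and releases m8
  task-6 waits on nothing -> runs at once and releases m9
  task-7: everything it awaited (m6, m1, m9 and m8) is free; runs, freeing m15


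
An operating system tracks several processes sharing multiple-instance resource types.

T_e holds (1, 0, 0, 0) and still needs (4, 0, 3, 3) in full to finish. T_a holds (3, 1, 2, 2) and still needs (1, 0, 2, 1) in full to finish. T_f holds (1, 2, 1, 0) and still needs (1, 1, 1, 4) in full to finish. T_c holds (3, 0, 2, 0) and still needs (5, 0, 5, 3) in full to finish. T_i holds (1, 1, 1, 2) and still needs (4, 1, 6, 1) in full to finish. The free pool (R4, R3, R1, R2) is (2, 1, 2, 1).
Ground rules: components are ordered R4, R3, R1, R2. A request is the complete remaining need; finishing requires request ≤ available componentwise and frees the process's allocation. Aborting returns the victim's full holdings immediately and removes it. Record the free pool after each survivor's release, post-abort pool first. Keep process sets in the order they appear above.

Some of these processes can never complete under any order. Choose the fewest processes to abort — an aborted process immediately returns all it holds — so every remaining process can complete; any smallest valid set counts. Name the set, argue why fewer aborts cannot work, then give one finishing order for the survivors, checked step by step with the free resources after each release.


Abort T_c.
Key observation: T_i was stuck for good until T_c gave back (3, 0, 2, 0); in the order shown it finishes at step 2.
Minimality: the empty abort set fails — the state is deadlocked as it stands.
The survivors complete as T_a, T_i, T_e, T_f. Step-by-step check (starting from the post-abort pool):
  pool = (5, 1, 4, 1)
  T_a: need (1, 0, 2, 1) fits (5, 1, 4, 1); releases (3, 1, 2, 2), pool now (8, 2, 6, 3)
  T_i: need (4, 1, 6, 1) fits (8, 2, 6, 3); releases (1, 1, 1, 2), pool now (9, 3, 7, 5)
  T_e: need (4, 0, 3, 3) fits (9, 3, 7, 5); releases (1, 0, 0, 0), pool now (10, 3, 7, 5)
  T_f: need (1, 1, 1, 4) fits (10, 3, 7, 5); releases (1, 2, 1, 0), pool now (11, 5, 8, 5)


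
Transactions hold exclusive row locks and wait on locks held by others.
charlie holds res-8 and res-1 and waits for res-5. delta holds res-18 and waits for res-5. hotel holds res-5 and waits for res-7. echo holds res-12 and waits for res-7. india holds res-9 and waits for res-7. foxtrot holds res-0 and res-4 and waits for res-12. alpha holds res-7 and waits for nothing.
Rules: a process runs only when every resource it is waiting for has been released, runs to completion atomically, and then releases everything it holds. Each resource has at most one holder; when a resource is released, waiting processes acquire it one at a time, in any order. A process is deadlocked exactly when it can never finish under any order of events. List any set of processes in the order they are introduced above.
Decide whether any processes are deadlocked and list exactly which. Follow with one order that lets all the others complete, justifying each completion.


No process is deadlocked.
Key observation: no waiting chain loops back on itself — every chain ends at a process that waits on nothing, so everyone eventually runs.
A valid finishing order for the others: alpha, hotel, delta, echo, india, foxtrot, charlie.
Verifying each step:
  alpha: no waits; runs immediately, freeing res-7
  run hotel (all its waits — res-7 — are resolved); releases res-5
  run delta (all its waits — res-5 — are resolved); releases res-18
  run echo (all its waits — res-7 — are resolved); releases res-12
  run india (all its waits — res-7 — are resolved); releases res-9
  run foxtrot (all its waits — res-12 — are resolved); releases res-0 and res-4
  run charlie (all its waits — res-5 — are resolved); releases res-8 and res-1


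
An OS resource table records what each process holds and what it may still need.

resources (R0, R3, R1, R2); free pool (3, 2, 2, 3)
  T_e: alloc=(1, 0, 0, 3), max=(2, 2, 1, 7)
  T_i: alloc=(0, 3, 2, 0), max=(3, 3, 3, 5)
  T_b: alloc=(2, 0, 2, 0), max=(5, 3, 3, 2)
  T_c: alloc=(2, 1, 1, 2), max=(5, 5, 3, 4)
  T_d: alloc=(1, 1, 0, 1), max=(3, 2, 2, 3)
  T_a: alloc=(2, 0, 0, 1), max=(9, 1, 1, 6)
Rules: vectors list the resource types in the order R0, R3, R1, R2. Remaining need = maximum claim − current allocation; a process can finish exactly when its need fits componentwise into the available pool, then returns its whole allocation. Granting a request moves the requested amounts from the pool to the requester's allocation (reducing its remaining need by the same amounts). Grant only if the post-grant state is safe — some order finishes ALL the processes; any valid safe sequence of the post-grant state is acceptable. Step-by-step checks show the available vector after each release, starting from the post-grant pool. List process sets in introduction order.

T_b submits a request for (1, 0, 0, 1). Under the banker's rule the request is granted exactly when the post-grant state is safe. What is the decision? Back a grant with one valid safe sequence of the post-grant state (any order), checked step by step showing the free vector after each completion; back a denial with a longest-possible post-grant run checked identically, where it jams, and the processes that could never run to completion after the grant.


GRANT: granting preserves safety; a valid post-grant sequence is T_d, T_b, T_e, T_a, T_i, T_c.
Key observation: after the grant the pool drops to (2, 2, 2, 2), which still lets T_d finish first and unwind the rest.
Step-by-step check of the post-grant state:
  pool = (2, 2, 2, 2)
  T_d: need (2, 1, 2, 2) fits (2, 2, 2, 2); releases (1, 1, 0, 1), pool now (3, 3, 2, 3)
  T_b: need (2, 3, 1, 1) fits (3, 3, 2, 3); releases (3, 0, 2, 1), pool now (6, 3, 4, 4)
  T_e: need (1, 2, 1, 4) fits (6, 3, 4, 4); releases (1, 0, 0, 3), pool now (7, 3, 4, 7)
  T_a: need (7, 1, 1, 5) fits (7, 3, 4, 7); releases (2, 0, 0, 1), pool now (9, 3, 4, 8)
  T_i: need (3, 0, 1, 5) fits (9, 3, 4, 8); releases (0, 3, 2, 0), pool now (9, 6, 6, 8)
  T_c: need (3, 4, 2, 2) fits (9, 6, 6, 8); releases (2, 1, 1, 2), pool now (11, 7, 7, 10)


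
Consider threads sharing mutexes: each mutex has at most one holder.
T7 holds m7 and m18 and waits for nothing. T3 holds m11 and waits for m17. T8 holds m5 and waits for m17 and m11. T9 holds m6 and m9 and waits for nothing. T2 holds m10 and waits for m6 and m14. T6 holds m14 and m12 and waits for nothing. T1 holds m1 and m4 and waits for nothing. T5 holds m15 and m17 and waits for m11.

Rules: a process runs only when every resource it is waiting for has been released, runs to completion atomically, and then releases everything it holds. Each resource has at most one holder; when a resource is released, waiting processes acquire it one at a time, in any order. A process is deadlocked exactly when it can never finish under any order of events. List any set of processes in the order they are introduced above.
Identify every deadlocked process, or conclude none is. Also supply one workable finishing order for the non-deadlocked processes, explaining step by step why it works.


The deadlocked set is T3, T8 and T5.
Key observation: the wait chain closes on itself along T3 -> T5 -> T3; T8 waits into the deadlock from upstream.
One completion order for the rest: T9, T6, T7, T1, T2.
Walking it through:
  T9: no waits; runs immediately, freeing m6 and m9
  T6: no waits; runs immediately, freeing m14 and m12
  T7: no waits; runs immediately, freeing m7 and m18
  T1: no waits; runs immediately, freeing m1 and m4
  T2 waits on m6 and m14 — all released -> runs and releases m10


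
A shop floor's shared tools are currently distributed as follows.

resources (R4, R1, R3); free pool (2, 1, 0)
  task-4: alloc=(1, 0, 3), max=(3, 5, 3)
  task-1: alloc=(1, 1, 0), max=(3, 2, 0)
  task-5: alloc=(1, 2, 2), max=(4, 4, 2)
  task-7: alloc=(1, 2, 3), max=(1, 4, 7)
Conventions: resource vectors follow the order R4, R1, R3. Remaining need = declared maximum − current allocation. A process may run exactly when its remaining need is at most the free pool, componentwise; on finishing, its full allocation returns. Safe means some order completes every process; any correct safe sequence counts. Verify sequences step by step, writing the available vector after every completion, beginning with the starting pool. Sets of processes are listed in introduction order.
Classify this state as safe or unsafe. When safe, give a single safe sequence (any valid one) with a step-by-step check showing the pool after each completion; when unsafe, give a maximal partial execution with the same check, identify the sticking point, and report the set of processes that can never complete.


UNSAFE.
Key observation: after task-1, task-5 the pool peaks at (4, 4, 2), and each blocked process is short somewhere: task-4 on R1; task-7 on R3.
A maximal execution: task-1, task-5 — then nothing else fits. Check, step by step:
  pool = (2, 1, 0)
  run task-1 (needs (2, 1, 0), free (2, 1, 0)); after release of (1, 1, 0) the pool is (3, 2, 0)
  run task-5 (needs (3, 2, 0), free (3, 2, 0)); after release of (1, 2, 2) the pool is (4, 4, 2)
  task-4 cannot run: need (2, 5, 0) vs free (4, 4, 2) (insufficient R1)
  task-7 cannot run: need (0, 2, 4) vs free (4, 4, 2) (insufficient R3)
Never able to finish: task-4 and task-7.


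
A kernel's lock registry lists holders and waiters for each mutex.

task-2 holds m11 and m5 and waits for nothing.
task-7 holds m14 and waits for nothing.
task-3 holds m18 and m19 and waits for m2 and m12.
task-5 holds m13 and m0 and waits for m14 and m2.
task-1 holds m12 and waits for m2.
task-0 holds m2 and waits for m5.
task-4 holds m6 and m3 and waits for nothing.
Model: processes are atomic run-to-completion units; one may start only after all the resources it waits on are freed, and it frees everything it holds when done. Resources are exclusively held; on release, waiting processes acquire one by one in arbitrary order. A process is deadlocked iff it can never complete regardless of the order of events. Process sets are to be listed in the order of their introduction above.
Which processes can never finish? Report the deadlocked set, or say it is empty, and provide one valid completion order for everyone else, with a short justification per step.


No process is deadlocked.
Key observation: there is no circular wait here — follow any chain and it reaches a process that is free to run now.
A valid finishing order for the others: task-7, task-2, task-0, task-4, task-1, task-3, task-5.
Check, step by step:
  run task-7 (it waits on nothing); releases m14
  run task-2 (it waits on nothing); releases m11 and m5
  task-0 waits on m5 — all released -> runs and releases m2
  run task-4 (it waits on nothing); releases m6 and m3
  task-1 waits on m2 — all released -> runs and releases m12
  task-3 waits on m2 and m12 — all released -> runs and releases m18 and m19
  task-5 waits on m14 and m2 — all released -> runs and releases m13 and m0


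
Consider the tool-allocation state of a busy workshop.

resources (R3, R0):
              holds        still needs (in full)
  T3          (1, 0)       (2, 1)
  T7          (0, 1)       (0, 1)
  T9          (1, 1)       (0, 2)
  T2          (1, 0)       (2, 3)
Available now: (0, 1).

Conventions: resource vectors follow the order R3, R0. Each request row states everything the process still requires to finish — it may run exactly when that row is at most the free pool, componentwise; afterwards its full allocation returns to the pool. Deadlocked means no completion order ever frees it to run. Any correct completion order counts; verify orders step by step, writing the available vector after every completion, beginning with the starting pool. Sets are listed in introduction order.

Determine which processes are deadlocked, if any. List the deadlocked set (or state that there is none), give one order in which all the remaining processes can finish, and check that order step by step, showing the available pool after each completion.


Deadlocked set: T3 and T2.
Key observation: no order helps: past T7, T9, the free pool tops out at (1, 3), below what each blocked process needs in R3.
A valid finishing order for the others: T7, T9. Check, step by step:
  pool = (0, 1)
  T7 needs (0, 1) <= (0, 1) -> finishes; pool += (0, 1) = (0, 2)
  T9 needs (0, 2) <= (0, 2) -> finishes; pool += (1, 1) = (1, 3)
The stuck group stays short no matter what:
  blocked: T3 wants (2, 1), pool (1, 3) — not enough R3
  blocked: T2 wants (2, 3), pool (1, 3) — not enough R3


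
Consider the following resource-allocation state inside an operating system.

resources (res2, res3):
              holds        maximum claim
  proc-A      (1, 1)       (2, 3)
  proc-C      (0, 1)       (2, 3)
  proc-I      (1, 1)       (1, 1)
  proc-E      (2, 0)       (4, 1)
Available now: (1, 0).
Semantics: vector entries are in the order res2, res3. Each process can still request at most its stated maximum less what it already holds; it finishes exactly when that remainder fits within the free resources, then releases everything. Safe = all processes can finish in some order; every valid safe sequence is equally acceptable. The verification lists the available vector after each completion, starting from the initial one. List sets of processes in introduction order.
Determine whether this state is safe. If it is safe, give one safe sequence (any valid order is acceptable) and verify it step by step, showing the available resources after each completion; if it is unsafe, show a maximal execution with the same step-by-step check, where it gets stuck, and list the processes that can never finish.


UNSAFE — no complete ordering exists.
Key observation: proc-I, proc-E can finish, but then (4, 1) is all there is, and the blocked group's res3 demands exceed it.
A maximal execution: proc-I, proc-E — then nothing else fits. Walking it through:
  pool = (1, 0)
  proc-I: need (0, 0) fits (1, 0); releases (1, 1), pool now (2, 1)
  proc-E: need (2, 1) fits (2, 1); releases (2, 0), pool now (4, 1)
  proc-A cannot run: need (1, 2) vs free (4, 1) (insufficient res3)
  proc-C cannot run: need (2, 2) vs free (4, 1) (insufficient res3)
Permanently blocked: proc-A and proc-C.


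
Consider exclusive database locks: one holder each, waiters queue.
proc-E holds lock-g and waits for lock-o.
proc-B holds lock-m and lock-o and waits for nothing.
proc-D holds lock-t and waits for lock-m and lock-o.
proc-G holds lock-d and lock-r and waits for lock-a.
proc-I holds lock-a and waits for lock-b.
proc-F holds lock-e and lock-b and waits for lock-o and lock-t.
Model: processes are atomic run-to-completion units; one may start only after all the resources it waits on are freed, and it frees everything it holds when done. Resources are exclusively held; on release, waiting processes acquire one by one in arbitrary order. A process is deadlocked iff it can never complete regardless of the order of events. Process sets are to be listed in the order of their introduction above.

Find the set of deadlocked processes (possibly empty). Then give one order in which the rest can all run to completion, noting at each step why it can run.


No process is deadlocked.
Key observation: the wait graph is acyclic; completion cascades from the unblocked processes through everyone else.
The rest can finish in the order proc-B, proc-D, proc-F, proc-E, proc-I, proc-G.
Verifying each step:
  proc-B: no waits; runs immediately, freeing lock-m and lock-o
  run proc-D (all its waits — lock-m and lock-o — are resolved); releases lock-t
  run proc-F (all its waits — lock-o and lock-t — are resolved); releases lock-e and lock-b
  run proc-E (all its waits — lock-o — are resolved); releases lock-g
  run proc-I (all its waits — lock-b — are resolved); releases lock-a
  run proc-G (all its waits — lock-a — are resolved); releases lock-d and lock-r
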